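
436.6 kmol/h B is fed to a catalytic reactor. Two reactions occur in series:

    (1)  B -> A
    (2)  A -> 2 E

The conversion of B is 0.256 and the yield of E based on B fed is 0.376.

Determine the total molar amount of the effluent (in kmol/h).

519 kmol/h

Conversion of B: B consumed = 1ξ₁ = 0.256 × 436.6 → ξ₁ = 111.8 kmol/h.
Yield of E: 2ξ₂ / 436.6 = 0.376 → ξ₂ = 82.08 kmol/h.
Outlet amounts (n = n₀ + Σ ν·ξ):
  B: 436.6 − 1(111.8) = 324.8
  A: 0 + 1(111.8) − 1(82.08) = 29.69
  E: 0 + 2(82.08) = 164.2
Total out = 324.8 + 29.69 + 164.2 = 518.7 kmol/h.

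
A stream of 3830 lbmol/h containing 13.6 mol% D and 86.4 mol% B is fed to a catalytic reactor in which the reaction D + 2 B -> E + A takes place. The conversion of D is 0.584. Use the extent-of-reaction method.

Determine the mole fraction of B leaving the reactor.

D reacted = 0.584 × 520.9 = 304.2 lbmol/h; ν_D = −1, so ξ = 304.2/1 = 304.2 lbmol/h.
Outlet amounts (n = n₀ + ν ξ):
  D: 520.9 − 1(304.2) = 216.7
  B: 3309 − 2(304.2) = 2701
  E: 0 + 1(304.2) = 304.2
  A: 0 + 1(304.2) = 304.2
Total out = 3526 lbmol/h; y_B = 2701 / 3526 = 0.766.

0.766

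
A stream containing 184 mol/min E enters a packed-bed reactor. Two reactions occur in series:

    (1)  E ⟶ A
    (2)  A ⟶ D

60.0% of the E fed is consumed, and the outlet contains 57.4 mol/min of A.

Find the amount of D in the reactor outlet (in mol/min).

53 mol/min

Conversion of E: E consumed = 1ξ₁ = 0.6 × 184 → ξ₁ = 110.4 mol/min.
A balance: n_A = 0 + 1ξ₁ − 1ξ₂ = 57.4 → ξ₂ = (1·110.4 − 57.4)/1 = 53 mol/min.
Outlet amounts (n = n₀ + Σ ν·ξ):
  E: 184 − 1(110.4) = 73.6
  A: 0 + 1(110.4) − 1(53) = 57.4
  D: 0 + 1(53) = 53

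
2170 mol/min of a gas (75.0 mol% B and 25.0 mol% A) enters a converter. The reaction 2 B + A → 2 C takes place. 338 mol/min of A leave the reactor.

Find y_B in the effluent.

For A: n = n₀ − 1ξ → 338 = 542.5 − 1ξ, giving ξ = 204.5 mol/min.
Outlet amounts (n = n₀ + ν ξ):
  B: 1628 − 2(204.5) = 1218
  A: 542.5 − 1(204.5) = 338
  C: 0 + 2(204.5) = 409
Total out = 1966 mol/min; y_B = 1218 / 1966 = 0.6199.

0.62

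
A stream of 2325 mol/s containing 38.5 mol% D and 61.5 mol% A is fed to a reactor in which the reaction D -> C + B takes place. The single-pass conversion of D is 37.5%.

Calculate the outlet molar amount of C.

336 mol/s

D reacted = 0.375 × 895.1 = 335.7 mol/s; ν_D = −1, so ξ = 335.7/1 = 335.7 mol/s.
Outlet amounts (n = n₀ + ν ξ):
  D: 895.1 − 1(335.7) = 559.5
  C: 0 + 1(335.7) = 335.7
  B: 0 + 1(335.7) = 335.7
  A: 1430 (inert)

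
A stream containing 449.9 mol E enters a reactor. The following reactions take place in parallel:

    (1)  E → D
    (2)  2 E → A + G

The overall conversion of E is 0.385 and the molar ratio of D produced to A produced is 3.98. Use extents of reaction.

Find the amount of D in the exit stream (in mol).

115 mol

Conversion of E: E consumed = 0.385 × 449.9 = 173.2 mol = 1ξ₁ + 2ξ₂.
Selectivity: 1ξ₁ / (1ξ₂) = 3.98 → ξ₁ = 3.98 ξ₂.
Substitute: (1·3.98 + 2) ξ₂ = 173.2 → ξ₂ = 28.97 mol, ξ₁ = 115.3 mol.
Outlet amounts (n = n₀ + Σ ν·ξ):
  E: 449.9 − 1(115.3) − 2(28.97) = 276.7
  D: 0 + 1(115.3) = 115.3
  A: 0 + 1(28.97) = 28.97
  G: 0 + 1(28.97) = 28.97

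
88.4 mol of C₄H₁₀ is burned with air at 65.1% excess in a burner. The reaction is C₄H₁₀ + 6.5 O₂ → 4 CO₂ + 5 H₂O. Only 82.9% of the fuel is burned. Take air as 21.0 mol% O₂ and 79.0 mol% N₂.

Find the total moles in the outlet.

4720 mol

Stoichiometric O₂ = 6.5 × 88.4 = 574.6 mol; O₂ fed = 574.6 × 1.651 = 948.7 mol.
N₂ fed = 948.7 × 79/21 = 3569 mol.
Fuel reacted = 0.829 × 88.4 → ξ = 73.28 mol.
Outlet (n = n₀ + ν ξ):
  C₄H₁₀: 88.4 − 1(73.28) = 15.12
  O₂: 948.7 − 6.5(73.28) = 472.3
  N₂: 3569 (inert)
  CO₂: 0 + 4(73.28) = 293.1
  H₂O: 0 + 5(73.28) = 366.4
Total out = 15.12 + 472.3 + 3569 + 293.1 + 366.4 = 4716 mol.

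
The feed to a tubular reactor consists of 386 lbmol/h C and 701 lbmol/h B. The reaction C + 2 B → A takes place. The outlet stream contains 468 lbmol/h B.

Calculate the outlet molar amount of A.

116 lbmol/h

For B: n = n₀ − 2ξ → 468 = 701 − 2ξ, giving ξ = 116.5 lbmol/h.
Outlet amounts (n = n₀ + ν ξ):
  C: 386 − 1(116.5) = 269.5
  B: 701 − 2(116.5) = 468
  A: 0 + 1(116.5) = 116.5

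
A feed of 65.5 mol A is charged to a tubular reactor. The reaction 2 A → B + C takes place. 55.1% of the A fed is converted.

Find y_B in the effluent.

0.276

A reacted = 0.551 × 65.5 = 36.09 mol; ν_A = −2, so ξ = 36.09/2 = 18.05 mol.
Outlet amounts (n = n₀ + ν ξ):
  A: 65.5 − 2(18.05) = 29.41
  B: 0 + 1(18.05) = 18.05
  C: 0 + 1(18.05) = 18.05
Total out = 65.5 mol; y_B = 18.05 / 65.5 = 0.2755.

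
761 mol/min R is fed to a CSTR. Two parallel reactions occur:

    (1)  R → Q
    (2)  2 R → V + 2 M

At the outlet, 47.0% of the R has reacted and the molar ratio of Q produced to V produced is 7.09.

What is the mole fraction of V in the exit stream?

0.0492

Conversion of R: R consumed = 0.47 × 761 = 357.7 mol/min = 1ξ₁ + 2ξ₂.
Selectivity: 1ξ₁ / (1ξ₂) = 7.09 → ξ₁ = 7.09 ξ₂.
Substitute: (1·7.09 + 2) ξ₂ = 357.7 → ξ₂ = 39.35 mol/min, ξ₁ = 279 mol/min.
Outlet amounts (n = n₀ + Σ ν·ξ):
  R: 761 − 1(279) − 2(39.35) = 403.3
  Q: 0 + 1(279) = 279
  V: 0 + 1(39.35) = 39.35
  M: 0 + 2(39.35) = 78.7
Total out = 800.3 mol/min; y_V = 39.35 / 800.3 = 0.04916.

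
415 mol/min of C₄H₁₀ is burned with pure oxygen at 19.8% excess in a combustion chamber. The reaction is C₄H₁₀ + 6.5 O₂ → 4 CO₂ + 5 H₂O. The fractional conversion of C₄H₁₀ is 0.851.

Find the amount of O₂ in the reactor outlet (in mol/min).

936 mol/min

Stoichiometric O₂ = 6.5 × 415 = 2698 mol/min; O₂ fed = 2698 × 1.198 = 3232 mol/min.
Fuel reacted = 0.851 × 415 → ξ = 353.2 mol/min.
Outlet (n = n₀ + ν ξ):
  C₄H₁₀: 415 − 1(353.2) = 61.84
  O₂: 3232 − 6.5(353.2) = 936
  CO₂: 0 + 4(353.2) = 1413
  H₂O: 0 + 5(353.2) = 1766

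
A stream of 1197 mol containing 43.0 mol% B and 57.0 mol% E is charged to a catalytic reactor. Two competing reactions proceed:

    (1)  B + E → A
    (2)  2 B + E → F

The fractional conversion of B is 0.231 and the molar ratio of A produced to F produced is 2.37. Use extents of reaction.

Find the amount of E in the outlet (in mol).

Conversion of B: B consumed = 0.231 × 514.7 = 118.9 mol = 1ξ₁ + 2ξ₂.
Selectivity: 1ξ₁ / (1ξ₂) = 2.37 → ξ₁ = 2.37 ξ₂.
Substitute: (1·2.37 + 2) ξ₂ = 118.9 → ξ₂ = 27.21 mol, ξ₁ = 64.48 mol.
Outlet amounts (n = n₀ + Σ ν·ξ):
  B: 514.7 − 1(64.48) − 2(27.21) = 395.8
  E: 682.3 − 1(64.48) − 1(27.21) = 590.6
  A: 0 + 1(64.48) = 64.48
  F: 0 + 1(27.21) = 27.21

591 mol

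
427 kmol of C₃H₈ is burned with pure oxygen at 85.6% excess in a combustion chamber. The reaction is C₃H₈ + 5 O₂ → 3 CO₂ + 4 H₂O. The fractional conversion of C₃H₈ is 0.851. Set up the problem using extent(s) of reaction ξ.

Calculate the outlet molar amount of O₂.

Stoichiometric O₂ = 5 × 427 = 2135 kmol; O₂ fed = 2135 × 1.856 = 3963 kmol.
Fuel reacted = 0.851 × 427 → ξ = 363.4 kmol.
Outlet (n = n₀ + ν ξ):
  C₃H₈: 427 − 1(363.4) = 63.62
  O₂: 3963 − 5(363.4) = 2146
  CO₂: 0 + 3(363.4) = 1090
  H₂O: 0 + 4(363.4) = 1454

2150 kmol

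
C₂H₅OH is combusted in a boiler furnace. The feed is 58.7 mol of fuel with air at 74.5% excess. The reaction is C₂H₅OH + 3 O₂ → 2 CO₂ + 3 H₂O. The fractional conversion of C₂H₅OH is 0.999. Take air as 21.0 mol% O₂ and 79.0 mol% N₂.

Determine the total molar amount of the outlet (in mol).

Stoichiometric O₂ = 3 × 58.7 = 176.1 mol; O₂ fed = 176.1 × 1.745 = 307.3 mol.
N₂ fed = 307.3 × 79/21 = 1156 mol.
Fuel reacted = 0.999 × 58.7 → ξ = 58.64 mol.
Outlet (n = n₀ + ν ξ):
  C₂H₅OH: 58.7 − 1(58.64) = 0.0587
  O₂: 307.3 − 3(58.64) = 131.4
  N₂: 1156 (inert)
  CO₂: 0 + 2(58.64) = 117.3
  H₂O: 0 + 3(58.64) = 175.9
Total out = 0.0587 + 131.4 + 1156 + 117.3 + 175.9 = 1581 mol.

1580 mol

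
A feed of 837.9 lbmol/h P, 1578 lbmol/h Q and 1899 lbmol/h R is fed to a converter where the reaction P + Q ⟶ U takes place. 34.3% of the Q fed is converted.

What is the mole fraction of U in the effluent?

0.143

Q reacted = 0.343 × 1578 = 541.3 lbmol/h; ν_Q = −1, so ξ = 541.3/1 = 541.3 lbmol/h.
Outlet amounts (n = n₀ + ν ξ):
  P: 837.9 − 1(541.3) = 296.6
  Q: 1578 − 1(541.3) = 1037
  U: 0 + 1(541.3) = 541.3
  R: 1899 (inert)
Total out = 3774 lbmol/h; y_U = 541.3 / 3774 = 0.1434.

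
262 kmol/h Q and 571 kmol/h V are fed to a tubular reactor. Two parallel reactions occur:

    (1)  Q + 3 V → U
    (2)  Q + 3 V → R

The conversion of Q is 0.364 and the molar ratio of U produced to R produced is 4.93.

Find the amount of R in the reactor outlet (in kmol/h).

Conversion of Q: Q consumed = 0.364 × 262 = 95.37 kmol/h = 1ξ₁ + 1ξ₂.
Selectivity: 1ξ₁ / (1ξ₂) = 4.93 → ξ₁ = 4.93 ξ₂.
Substitute: (1·4.93 + 1) ξ₂ = 95.37 → ξ₂ = 16.08 kmol/h, ξ₁ = 79.29 kmol/h.
Outlet amounts (n = n₀ + Σ ν·ξ):
  Q: 262 − 1(79.29) − 1(16.08) = 166.6
  V: 571 − 3(79.29) − 3(16.08) = 284.9
  U: 0 + 1(79.29) = 79.29
  R: 0 + 1(16.08) = 16.08

16.1 kmol/h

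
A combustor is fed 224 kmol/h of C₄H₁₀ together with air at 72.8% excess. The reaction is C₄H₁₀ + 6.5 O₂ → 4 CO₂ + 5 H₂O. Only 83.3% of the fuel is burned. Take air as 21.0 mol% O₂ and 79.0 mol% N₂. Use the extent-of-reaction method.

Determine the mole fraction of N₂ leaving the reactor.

Stoichiometric O₂ = 6.5 × 224 = 1456 kmol/h; O₂ fed = 1456 × 1.728 = 2516 kmol/h.
N₂ fed = 2516 × 79/21 = 9465 kmol/h.
Fuel reacted = 0.833 × 224 → ξ = 186.6 kmol/h.
Outlet (n = n₀ + ν ξ):
  C₄H₁₀: 224 − 1(186.6) = 37.41
  O₂: 2516 − 6.5(186.6) = 1303
  N₂: 9465 (inert)
  CO₂: 0 + 4(186.6) = 746.4
  H₂O: 0 + 5(186.6) = 933
Total out = 12480 kmol/h; y_N₂ = 9465 / 12480 = 0.7581.

0.758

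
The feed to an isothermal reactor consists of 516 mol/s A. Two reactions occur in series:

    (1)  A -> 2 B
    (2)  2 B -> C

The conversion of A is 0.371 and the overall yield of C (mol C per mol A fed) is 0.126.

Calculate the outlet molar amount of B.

Conversion of A: A consumed = 1ξ₁ = 0.371 × 516 → ξ₁ = 191.4 mol/s.
Yield of C: 1ξ₂ / 516 = 0.126 → ξ₂ = 65.02 mol/s.
Outlet amounts (n = n₀ + Σ ν·ξ):
  A: 516 − 1(191.4) = 324.6
  B: 0 + 2(191.4) − 2(65.02) = 252.8
  C: 0 + 1(65.02) = 65.02

253 mol/s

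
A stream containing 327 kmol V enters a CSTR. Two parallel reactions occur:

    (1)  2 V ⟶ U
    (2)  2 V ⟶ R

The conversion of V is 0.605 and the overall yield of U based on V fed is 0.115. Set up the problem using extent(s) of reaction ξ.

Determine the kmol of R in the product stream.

61.3 kmol

Yield of U: 1ξ₁ / 327 = 0.115 → ξ₁ = 37.61 kmol.
Conversion of V: 2ξ₁ + 2ξ₂ = 0.605 × 327 = 197.8 → ξ₂ = 61.31 kmol.
Outlet amounts (n = n₀ + Σ ν·ξ):
  V: 327 − 2(37.61) − 2(61.31) = 129.2
  U: 0 + 1(37.61) = 37.61
  R: 0 + 1(61.31) = 61.31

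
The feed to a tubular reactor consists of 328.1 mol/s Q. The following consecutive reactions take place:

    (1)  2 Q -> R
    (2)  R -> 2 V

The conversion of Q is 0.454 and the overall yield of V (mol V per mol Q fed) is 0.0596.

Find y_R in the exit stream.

Conversion of Q: Q consumed = 2ξ₁ = 0.454 × 328.1 → ξ₁ = 74.48 mol/s.
Yield of V: 2ξ₂ / 328.1 = 0.0596 → ξ₂ = 9.777 mol/s.
Outlet amounts (n = n₀ + Σ ν·ξ):
  Q: 328.1 − 2(74.48) = 179.1
  R: 0 + 1(74.48) − 1(9.777) = 64.7
  V: 0 + 2(9.777) = 19.55
Total out = 263.4 mol/s; y_R = 64.7 / 263.4 = 0.2456.

0.246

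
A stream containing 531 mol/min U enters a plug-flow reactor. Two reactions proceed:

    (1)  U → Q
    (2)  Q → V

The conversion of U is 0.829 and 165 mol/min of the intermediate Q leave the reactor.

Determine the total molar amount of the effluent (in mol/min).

Conversion of U: U consumed = 1ξ₁ = 0.829 × 531 → ξ₁ = 440.2 mol/min.
Q balance: n_Q = 0 + 1ξ₁ − 1ξ₂ = 165 → ξ₂ = (1·440.2 − 165)/1 = 275.2 mol/min.
Outlet amounts (n = n₀ + Σ ν·ξ):
  U: 531 − 1(440.2) = 90.8
  Q: 0 + 1(440.2) − 1(275.2) = 165
  V: 0 + 1(275.2) = 275.2
Total out = 90.8 + 165 + 275.2 = 531 mol/min.

531 mol/min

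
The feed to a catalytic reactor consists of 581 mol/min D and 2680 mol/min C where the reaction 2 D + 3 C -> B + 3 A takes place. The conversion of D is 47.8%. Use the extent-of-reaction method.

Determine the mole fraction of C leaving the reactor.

D reacted = 0.478 × 581 = 277.7 mol/min; ν_D = −2, so ξ = 277.7/2 = 138.9 mol/min.
Outlet amounts (n = n₀ + ν ξ):
  D: 581 − 2(138.9) = 303.3
  C: 2680 − 3(138.9) = 2263
  B: 0 + 1(138.9) = 138.9
  A: 0 + 3(138.9) = 416.6
Total out = 3122 mol/min; y_C = 2263 / 3122 = 0.725.

0.725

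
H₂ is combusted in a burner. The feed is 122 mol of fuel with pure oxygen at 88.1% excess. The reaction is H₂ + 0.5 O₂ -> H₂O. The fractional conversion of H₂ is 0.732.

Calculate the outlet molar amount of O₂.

70.1 mol

Stoichiometric O₂ = 0.5 × 122 = 61 mol; O₂ fed = 61 × 1.881 = 114.7 mol.
Fuel reacted = 0.732 × 122 → ξ = 89.3 mol.
Outlet (n = n₀ + ν ξ):
  H₂: 122 − 1(89.3) = 32.7
  O₂: 114.7 − 0.5(89.3) = 70.09
  H₂O: 0 + 1(89.3) = 89.3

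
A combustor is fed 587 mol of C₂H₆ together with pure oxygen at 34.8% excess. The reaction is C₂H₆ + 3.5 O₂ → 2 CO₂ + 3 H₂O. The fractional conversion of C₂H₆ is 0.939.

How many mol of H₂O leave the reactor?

1650 mol

Stoichiometric O₂ = 3.5 × 587 = 2054 mol; O₂ fed = 2054 × 1.348 = 2769 mol.
Fuel reacted = 0.939 × 587 → ξ = 551.2 mol.
Outlet (n = n₀ + ν ξ):
  C₂H₆: 587 − 1(551.2) = 35.81
  O₂: 2769 − 3.5(551.2) = 840.3
  CO₂: 0 + 2(551.2) = 1102
  H₂O: 0 + 3(551.2) = 1654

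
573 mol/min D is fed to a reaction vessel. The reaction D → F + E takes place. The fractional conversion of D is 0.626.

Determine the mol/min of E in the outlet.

359 mol/min

D reacted = 0.626 × 573 = 358.7 mol/min; ν_D = −1, so ξ = 358.7/1 = 358.7 mol/min.
Outlet amounts (n = n₀ + ν ξ):
  D: 573 − 1(358.7) = 214.3
  F: 0 + 1(358.7) = 358.7
  E: 0 + 1(358.7) = 358.7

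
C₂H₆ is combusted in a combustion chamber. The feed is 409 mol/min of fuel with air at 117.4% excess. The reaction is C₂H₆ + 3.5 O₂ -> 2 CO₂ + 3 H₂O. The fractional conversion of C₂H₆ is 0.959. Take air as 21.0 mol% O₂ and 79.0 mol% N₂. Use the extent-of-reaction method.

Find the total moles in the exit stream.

15400 mol/min

Stoichiometric O₂ = 3.5 × 409 = 1432 mol/min; O₂ fed = 1432 × 2.174 = 3112 mol/min.
N₂ fed = 3112 × 79/21 = 11710 mol/min.
Fuel reacted = 0.959 × 409 → ξ = 392.2 mol/min.
Outlet (n = n₀ + ν ξ):
  C₂H₆: 409 − 1(392.2) = 16.77
  O₂: 3112 − 3.5(392.2) = 1739
  N₂: 11710 (inert)
  CO₂: 0 + 2(392.2) = 784.5
  H₂O: 0 + 3(392.2) = 1177
Total out = 16.77 + 1739 + 11710 + 784.5 + 1177 = 15420 mol/min.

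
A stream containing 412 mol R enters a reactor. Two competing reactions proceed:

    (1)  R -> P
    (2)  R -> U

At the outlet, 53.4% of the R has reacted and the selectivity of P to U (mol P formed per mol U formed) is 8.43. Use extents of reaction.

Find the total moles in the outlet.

Conversion of R: R consumed = 0.534 × 412 = 220 mol = 1ξ₁ + 1ξ₂.
Selectivity: 1ξ₁ / (1ξ₂) = 8.43 → ξ₁ = 8.43 ξ₂.
Substitute: (1·8.43 + 1) ξ₂ = 220 → ξ₂ = 23.33 mol, ξ₁ = 196.7 mol.
Outlet amounts (n = n₀ + Σ ν·ξ):
  R: 412 − 1(196.7) − 1(23.33) = 192
  P: 0 + 1(196.7) = 196.7
  U: 0 + 1(23.33) = 23.33
Total out = 192 + 196.7 + 23.33 = 412 mol.

412 mol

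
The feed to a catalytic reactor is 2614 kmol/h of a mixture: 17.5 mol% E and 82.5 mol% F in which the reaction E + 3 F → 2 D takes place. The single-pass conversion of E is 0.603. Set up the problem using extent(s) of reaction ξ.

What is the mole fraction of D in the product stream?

E reacted = 0.603 × 457.4 = 275.8 kmol/h; ν_E = −1, so ξ = 275.8/1 = 275.8 kmol/h.
Outlet amounts (n = n₀ + ν ξ):
  E: 457.4 − 1(275.8) = 181.6
  F: 2157 − 3(275.8) = 1329
  D: 0 + 2(275.8) = 551.7
Total out = 2062 kmol/h; y_D = 551.7 / 2062 = 0.2675.

0.268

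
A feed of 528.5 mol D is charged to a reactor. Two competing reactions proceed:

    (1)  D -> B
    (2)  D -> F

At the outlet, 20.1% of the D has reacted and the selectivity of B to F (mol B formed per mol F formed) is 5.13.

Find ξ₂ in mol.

ξ₂ = 17.3 mol

Conversion of D: D consumed = 0.201 × 528.5 = 106.2 mol = 1ξ₁ + 1ξ₂.
Selectivity: 1ξ₁ / (1ξ₂) = 5.13 → ξ₁ = 5.13 ξ₂.
Substitute: (1·5.13 + 1) ξ₂ = 106.2 → ξ₂ = 17.33 mol, ξ₁ = 88.9 mol.
Outlet amounts (n = n₀ + Σ ν·ξ):
  D: 528.5 − 1(88.9) − 1(17.33) = 422.3
  B: 0 + 1(88.9) = 88.9
  F: 0 + 1(17.33) = 17.33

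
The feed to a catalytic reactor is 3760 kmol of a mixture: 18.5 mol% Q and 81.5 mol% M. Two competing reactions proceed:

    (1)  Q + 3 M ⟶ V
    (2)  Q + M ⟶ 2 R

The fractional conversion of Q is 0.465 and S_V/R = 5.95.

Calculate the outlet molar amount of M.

2140 kmol

Conversion of Q: Q consumed = 0.465 × 695.6 = 323.5 kmol = 1ξ₁ + 1ξ₂.
Selectivity: 1ξ₁ / (2ξ₂) = 5.95 → ξ₁ = 11.9 ξ₂.
Substitute: (1·11.9 + 1) ξ₂ = 323.5 → ξ₂ = 25.07 kmol, ξ₁ = 298.4 kmol.
Outlet amounts (n = n₀ + Σ ν·ξ):
  Q: 695.6 − 1(298.4) − 1(25.07) = 372.1
  M: 3064 − 3(298.4) − 1(25.07) = 2144
  V: 0 + 1(298.4) = 298.4
  R: 0 + 2(25.07) = 50.15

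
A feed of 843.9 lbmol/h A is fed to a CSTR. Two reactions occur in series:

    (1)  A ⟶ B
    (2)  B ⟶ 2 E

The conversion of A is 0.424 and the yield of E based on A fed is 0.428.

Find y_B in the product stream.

Conversion of A: A consumed = 1ξ₁ = 0.424 × 843.9 → ξ₁ = 357.8 lbmol/h.
Yield of E: 2ξ₂ / 843.9 = 0.428 → ξ₂ = 180.6 lbmol/h.
Outlet amounts (n = n₀ + Σ ν·ξ):
  A: 843.9 − 1(357.8) = 486.1
  B: 0 + 1(357.8) − 1(180.6) = 177.2
  E: 0 + 2(180.6) = 361.2
Total out = 1024 lbmol/h; y_B = 177.2 / 1024 = 0.173.

0.173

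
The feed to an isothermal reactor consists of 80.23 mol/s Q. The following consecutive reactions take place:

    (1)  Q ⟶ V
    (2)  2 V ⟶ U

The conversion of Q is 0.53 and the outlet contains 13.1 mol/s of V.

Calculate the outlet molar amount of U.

14.7 mol/s

Conversion of Q: Q consumed = 1ξ₁ = 0.53 × 80.23 → ξ₁ = 42.52 mol/s.
V balance: n_V = 0 + 1ξ₁ − 2ξ₂ = 13.1 → ξ₂ = (1·42.52 − 13.1)/2 = 14.71 mol/s.
Outlet amounts (n = n₀ + Σ ν·ξ):
  Q: 80.23 − 1(42.52) = 37.71
  V: 0 + 1(42.52) − 2(14.71) = 13.1
  U: 0 + 1(14.71) = 14.71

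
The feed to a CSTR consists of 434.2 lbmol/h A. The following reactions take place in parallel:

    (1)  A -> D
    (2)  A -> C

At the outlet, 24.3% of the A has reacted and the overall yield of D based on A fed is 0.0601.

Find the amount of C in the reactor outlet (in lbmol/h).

Yield of D: 1ξ₁ / 434.2 = 0.0601 → ξ₁ = 26.1 lbmol/h.
Conversion of A: 1ξ₁ + 1ξ₂ = 0.243 × 434.2 = 105.5 → ξ₂ = 79.42 lbmol/h.
Outlet amounts (n = n₀ + Σ ν·ξ):
  A: 434.2 − 1(26.1) − 1(79.42) = 328.7
  D: 0 + 1(26.1) = 26.1
  C: 0 + 1(79.42) = 79.42

79.4 lbmol/h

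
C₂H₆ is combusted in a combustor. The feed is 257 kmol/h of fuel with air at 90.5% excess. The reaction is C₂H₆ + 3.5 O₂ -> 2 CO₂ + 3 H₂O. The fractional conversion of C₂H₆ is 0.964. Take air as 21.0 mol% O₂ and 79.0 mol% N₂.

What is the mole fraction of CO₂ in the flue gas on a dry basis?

Stoichiometric O₂ = 3.5 × 257 = 899.5 kmol/h; O₂ fed = 899.5 × 1.905 = 1714 kmol/h.
N₂ fed = 1714 × 79/21 = 6446 kmol/h.
Fuel reacted = 0.964 × 257 → ξ = 247.7 kmol/h.
Outlet (n = n₀ + ν ξ):
  C₂H₆: 257 − 1(247.7) = 9.252
  O₂: 1714 − 3.5(247.7) = 846.4
  N₂: 6446 (inert)
  CO₂: 0 + 2(247.7) = 495.5
  H₂O: 0 + 3(247.7) = 743.2
Dry total = 7797 kmol/h; y_CO₂ (dry) = 495.5 / 7797 = 0.06355.

0.0635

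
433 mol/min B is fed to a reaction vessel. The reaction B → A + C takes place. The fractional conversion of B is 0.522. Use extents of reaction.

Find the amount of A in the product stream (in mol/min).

B reacted = 0.522 × 433 = 226 mol/min; ν_B = −1, so ξ = 226/1 = 226 mol/min.
Outlet amounts (n = n₀ + ν ξ):
  B: 433 − 1(226) = 207
  A: 0 + 1(226) = 226
  C: 0 + 1(226) = 226

226 mol/min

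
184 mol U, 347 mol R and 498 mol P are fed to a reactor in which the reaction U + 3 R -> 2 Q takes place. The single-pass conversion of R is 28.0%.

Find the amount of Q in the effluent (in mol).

64.8 mol

R reacted = 0.28 × 347 = 97.16 mol; ν_R = −3, so ξ = 97.16/3 = 32.39 mol.
Outlet amounts (n = n₀ + ν ξ):
  U: 184 − 1(32.39) = 151.6
  R: 347 − 3(32.39) = 249.8
  Q: 0 + 2(32.39) = 64.77
  P: 498 (inert)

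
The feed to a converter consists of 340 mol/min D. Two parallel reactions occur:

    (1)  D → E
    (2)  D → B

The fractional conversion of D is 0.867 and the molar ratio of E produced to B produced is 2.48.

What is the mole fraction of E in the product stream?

0.618

Conversion of D: D consumed = 0.867 × 340 = 294.8 mol/min = 1ξ₁ + 1ξ₂.
Selectivity: 1ξ₁ / (1ξ₂) = 2.48 → ξ₁ = 2.48 ξ₂.
Substitute: (1·2.48 + 1) ξ₂ = 294.8 → ξ₂ = 84.71 mol/min, ξ₁ = 210.1 mol/min.
Outlet amounts (n = n₀ + Σ ν·ξ):
  D: 340 − 1(210.1) − 1(84.71) = 45.22
  E: 0 + 1(210.1) = 210.1
  B: 0 + 1(84.71) = 84.71
Total out = 340 mol/min; y_E = 210.1 / 340 = 0.6179.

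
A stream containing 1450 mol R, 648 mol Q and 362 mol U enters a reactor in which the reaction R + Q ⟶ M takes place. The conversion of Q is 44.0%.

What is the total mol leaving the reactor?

2170 mol

Q reacted = 0.44 × 648 = 285.1 mol; ν_Q = −1, so ξ = 285.1/1 = 285.1 mol.
Outlet amounts (n = n₀ + ν ξ):
  R: 1450 − 1(285.1) = 1165
  Q: 648 − 1(285.1) = 362.9
  M: 0 + 1(285.1) = 285.1
  U: 362 (inert)
Total out = 1165 + 362.9 + 285.1 + 362 = 2175 mol.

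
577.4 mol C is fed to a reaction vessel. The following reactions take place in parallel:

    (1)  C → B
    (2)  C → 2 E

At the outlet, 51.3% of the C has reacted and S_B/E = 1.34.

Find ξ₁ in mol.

ξ₁ = 216 mol

Conversion of C: C consumed = 0.513 × 577.4 = 296.2 mol = 1ξ₁ + 1ξ₂.
Selectivity: 1ξ₁ / (2ξ₂) = 1.34 → ξ₁ = 2.68 ξ₂.
Substitute: (1·2.68 + 1) ξ₂ = 296.2 → ξ₂ = 80.49 mol, ξ₁ = 215.7 mol.
Outlet amounts (n = n₀ + Σ ν·ξ):
  C: 577.4 − 1(215.7) − 1(80.49) = 281.2
  B: 0 + 1(215.7) = 215.7
  E: 0 + 2(80.49) = 161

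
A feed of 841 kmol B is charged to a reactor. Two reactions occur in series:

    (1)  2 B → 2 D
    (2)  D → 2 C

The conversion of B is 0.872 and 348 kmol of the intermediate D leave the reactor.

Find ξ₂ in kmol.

Conversion of B: B consumed = 2ξ₁ = 0.872 × 841 → ξ₁ = 366.7 kmol.
D balance: n_D = 0 + 2ξ₁ − 1ξ₂ = 348 → ξ₂ = (2·366.7 − 348)/1 = 385.4 kmol.
Outlet amounts (n = n₀ + Σ ν·ξ):
  B: 841 − 2(366.7) = 107.6
  D: 0 + 2(366.7) − 1(385.4) = 348
  C: 0 + 2(385.4) = 770.7

ξ₂ = 385 kmol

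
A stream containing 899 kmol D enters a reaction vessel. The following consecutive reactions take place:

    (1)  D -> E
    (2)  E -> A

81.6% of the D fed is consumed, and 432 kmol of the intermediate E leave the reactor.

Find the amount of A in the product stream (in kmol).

Conversion of D: D consumed = 1ξ₁ = 0.816 × 899 → ξ₁ = 733.6 kmol.
E balance: n_E = 0 + 1ξ₁ − 1ξ₂ = 432 → ξ₂ = (1·733.6 − 432)/1 = 301.6 kmol.
Outlet amounts (n = n₀ + Σ ν·ξ):
  D: 899 − 1(733.6) = 165.4
  E: 0 + 1(733.6) − 1(301.6) = 432
  A: 0 + 1(301.6) = 301.6

302 kmol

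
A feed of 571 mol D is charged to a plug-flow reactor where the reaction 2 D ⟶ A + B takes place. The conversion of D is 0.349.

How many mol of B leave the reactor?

99.6 mol

D reacted = 0.349 × 571 = 199.3 mol; ν_D = −2, so ξ = 199.3/2 = 99.64 mol.
Outlet amounts (n = n₀ + ν ξ):
  D: 571 − 2(99.64) = 371.7
  A: 0 + 1(99.64) = 99.64
  B: 0 + 1(99.64) = 99.64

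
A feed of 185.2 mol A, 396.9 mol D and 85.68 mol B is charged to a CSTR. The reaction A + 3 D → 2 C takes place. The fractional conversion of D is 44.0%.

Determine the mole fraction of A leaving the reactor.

D reacted = 0.44 × 396.9 = 174.6 mol; ν_D = −3, so ξ = 174.6/3 = 58.21 mol.
Outlet amounts (n = n₀ + ν ξ):
  A: 185.2 − 1(58.21) = 127
  D: 396.9 − 3(58.21) = 222.3
  C: 0 + 2(58.21) = 116.4
  B: 85.68 (inert)
Total out = 551.4 mol; y_A = 127 / 551.4 = 0.2303.

0.23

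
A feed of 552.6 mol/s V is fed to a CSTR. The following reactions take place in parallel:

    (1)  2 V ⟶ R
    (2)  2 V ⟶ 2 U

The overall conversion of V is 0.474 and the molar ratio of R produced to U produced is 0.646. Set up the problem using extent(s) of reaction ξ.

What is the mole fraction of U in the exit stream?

0.239

Conversion of V: V consumed = 0.474 × 552.6 = 261.9 mol/s = 2ξ₁ + 2ξ₂.
Selectivity: 1ξ₁ / (2ξ₂) = 0.646 → ξ₁ = 1.292 ξ₂.
Substitute: (2·1.292 + 2) ξ₂ = 261.9 → ξ₂ = 57.14 mol/s, ξ₁ = 73.83 mol/s.
Outlet amounts (n = n₀ + Σ ν·ξ):
  V: 552.6 − 2(73.83) − 2(57.14) = 290.7
  R: 0 + 1(73.83) = 73.83
  U: 0 + 2(57.14) = 114.3
Total out = 478.8 mol/s; y_U = 114.3 / 478.8 = 0.2387.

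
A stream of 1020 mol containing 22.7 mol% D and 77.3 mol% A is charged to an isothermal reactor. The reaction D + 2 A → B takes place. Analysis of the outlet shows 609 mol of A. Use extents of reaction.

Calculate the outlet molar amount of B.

For A: n = n₀ − 2ξ → 609 = 788.5 − 2ξ, giving ξ = 89.73 mol.
Outlet amounts (n = n₀ + ν ξ):
  D: 231.5 − 1(89.73) = 141.8
  A: 788.5 − 2(89.73) = 609
  B: 0 + 1(89.73) = 89.73

89.7 mol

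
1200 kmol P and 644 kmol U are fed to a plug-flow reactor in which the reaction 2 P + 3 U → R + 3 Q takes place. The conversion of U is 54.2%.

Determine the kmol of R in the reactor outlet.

U reacted = 0.542 × 644 = 349 kmol; ν_U = −3, so ξ = 349/3 = 116.3 kmol.
Outlet amounts (n = n₀ + ν ξ):
  P: 1200 − 2(116.3) = 967.3
  U: 644 − 3(116.3) = 295
  R: 0 + 1(116.3) = 116.3
  Q: 0 + 3(116.3) = 349

116 kmol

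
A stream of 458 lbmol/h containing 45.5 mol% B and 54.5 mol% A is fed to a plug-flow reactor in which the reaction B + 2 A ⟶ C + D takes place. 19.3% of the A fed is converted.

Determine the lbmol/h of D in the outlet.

24.1 lbmol/h

A reacted = 0.193 × 249.6 = 48.17 lbmol/h; ν_A = −2, so ξ = 48.17/2 = 24.09 lbmol/h.
Outlet amounts (n = n₀ + ν ξ):
  B: 208.4 − 1(24.09) = 184.3
  A: 249.6 − 2(24.09) = 201.4
  C: 0 + 1(24.09) = 24.09
  D: 0 + 1(24.09) = 24.09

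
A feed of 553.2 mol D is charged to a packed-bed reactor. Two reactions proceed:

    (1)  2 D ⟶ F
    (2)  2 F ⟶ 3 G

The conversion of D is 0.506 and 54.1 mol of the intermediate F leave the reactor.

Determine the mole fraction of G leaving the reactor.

0.282

Conversion of D: D consumed = 2ξ₁ = 0.506 × 553.2 → ξ₁ = 140 mol.
F balance: n_F = 0 + 1ξ₁ − 2ξ₂ = 54.1 → ξ₂ = (1·140 − 54.1)/2 = 42.93 mol.
Outlet amounts (n = n₀ + Σ ν·ξ):
  D: 553.2 − 2(140) = 273.3
  F: 0 + 1(140) − 2(42.93) = 54.1
  G: 0 + 3(42.93) = 128.8
Total out = 456.2 mol; y_G = 128.8 / 456.2 = 0.2823.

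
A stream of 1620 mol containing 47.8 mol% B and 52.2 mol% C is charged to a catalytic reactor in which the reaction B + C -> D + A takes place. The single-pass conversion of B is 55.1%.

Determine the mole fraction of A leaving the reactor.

B reacted = 0.551 × 774.4 = 426.7 mol; ν_B = −1, so ξ = 426.7/1 = 426.7 mol.
Outlet amounts (n = n₀ + ν ξ):
  B: 774.4 − 1(426.7) = 347.7
  C: 845.6 − 1(426.7) = 419
  D: 0 + 1(426.7) = 426.7
  A: 0 + 1(426.7) = 426.7
Total out = 1620 mol; y_A = 426.7 / 1620 = 0.2634.

0.263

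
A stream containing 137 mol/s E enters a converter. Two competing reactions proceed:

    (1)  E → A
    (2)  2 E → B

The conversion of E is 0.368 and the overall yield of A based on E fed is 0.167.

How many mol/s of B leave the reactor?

13.8 mol/s

Yield of A: 1ξ₁ / 137 = 0.167 → ξ₁ = 22.88 mol/s.
Conversion of E: 1ξ₁ + 2ξ₂ = 0.368 × 137 = 50.42 → ξ₂ = 13.77 mol/s.
Outlet amounts (n = n₀ + Σ ν·ξ):
  E: 137 − 1(22.88) − 2(13.77) = 86.58
  A: 0 + 1(22.88) = 22.88
  B: 0 + 1(13.77) = 13.77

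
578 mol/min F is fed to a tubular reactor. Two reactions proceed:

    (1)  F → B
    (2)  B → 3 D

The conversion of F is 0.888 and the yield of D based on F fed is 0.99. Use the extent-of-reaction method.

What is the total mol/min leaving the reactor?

959 mol/min

Conversion of F: F consumed = 1ξ₁ = 0.888 × 578 → ξ₁ = 513.3 mol/min.
Yield of D: 3ξ₂ / 578 = 0.99 → ξ₂ = 190.7 mol/min.
Outlet amounts (n = n₀ + Σ ν·ξ):
  F: 578 − 1(513.3) = 64.74
  B: 0 + 1(513.3) − 1(190.7) = 322.5
  D: 0 + 3(190.7) = 572.2
Total out = 64.74 + 322.5 + 572.2 = 959.5 mol/min.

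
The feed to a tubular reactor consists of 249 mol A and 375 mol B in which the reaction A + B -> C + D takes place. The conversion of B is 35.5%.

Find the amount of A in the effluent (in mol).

B reacted = 0.355 × 375 = 133.1 mol; ν_B = −1, so ξ = 133.1/1 = 133.1 mol.
Outlet amounts (n = n₀ + ν ξ):
  A: 249 − 1(133.1) = 115.9
  B: 375 − 1(133.1) = 241.9
  C: 0 + 1(133.1) = 133.1
  D: 0 + 1(133.1) = 133.1

116 mol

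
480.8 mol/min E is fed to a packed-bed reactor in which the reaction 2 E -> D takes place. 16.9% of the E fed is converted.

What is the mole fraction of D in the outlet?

0.0923

E reacted = 0.169 × 480.8 = 81.26 mol/min; ν_E = −2, so ξ = 81.26/2 = 40.63 mol/min.
Outlet amounts (n = n₀ + ν ξ):
  E: 480.8 − 2(40.63) = 399.5
  D: 0 + 1(40.63) = 40.63
Total out = 440.2 mol/min; y_D = 40.63 / 440.2 = 0.0923.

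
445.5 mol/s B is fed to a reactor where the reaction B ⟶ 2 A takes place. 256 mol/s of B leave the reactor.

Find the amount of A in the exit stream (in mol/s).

379 mol/s

For B: n = n₀ − 1ξ → 256 = 445.5 − 1ξ, giving ξ = 189.5 mol/s.
Outlet amounts (n = n₀ + ν ξ):
  B: 445.5 − 1(189.5) = 256
  A: 0 + 2(189.5) = 379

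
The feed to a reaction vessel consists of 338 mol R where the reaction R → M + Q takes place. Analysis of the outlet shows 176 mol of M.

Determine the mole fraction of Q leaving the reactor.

For M: n = n₀ + 1ξ → 176 = 0 + 1ξ, giving ξ = 176 mol.
Outlet amounts (n = n₀ + ν ξ):
  R: 338 − 1(176) = 162
  M: 0 + 1(176) = 176
  Q: 0 + 1(176) = 176
Total out = 514 mol; y_Q = 176 / 514 = 0.3424.

0.342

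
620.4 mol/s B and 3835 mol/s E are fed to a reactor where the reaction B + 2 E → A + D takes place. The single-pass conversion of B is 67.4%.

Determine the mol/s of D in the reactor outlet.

B reacted = 0.674 × 620.4 = 418.1 mol/s; ν_B = −1, so ξ = 418.1/1 = 418.1 mol/s.
Outlet amounts (n = n₀ + ν ξ):
  B: 620.4 − 1(418.1) = 202.3
  E: 3835 − 2(418.1) = 2999
  A: 0 + 1(418.1) = 418.1
  D: 0 + 1(418.1) = 418.1

418 mol/s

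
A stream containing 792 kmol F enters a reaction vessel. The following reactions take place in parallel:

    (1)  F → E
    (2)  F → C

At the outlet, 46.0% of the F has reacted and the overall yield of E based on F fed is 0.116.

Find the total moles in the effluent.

Yield of E: 1ξ₁ / 792 = 0.116 → ξ₁ = 91.87 kmol.
Conversion of F: 1ξ₁ + 1ξ₂ = 0.46 × 792 = 364.3 → ξ₂ = 272.4 kmol.
Outlet amounts (n = n₀ + Σ ν·ξ):
  F: 792 − 1(91.87) − 1(272.4) = 427.7
  E: 0 + 1(91.87) = 91.87
  C: 0 + 1(272.4) = 272.4
Total out = 427.7 + 91.87 + 272.4 = 792 kmol.

792 kmol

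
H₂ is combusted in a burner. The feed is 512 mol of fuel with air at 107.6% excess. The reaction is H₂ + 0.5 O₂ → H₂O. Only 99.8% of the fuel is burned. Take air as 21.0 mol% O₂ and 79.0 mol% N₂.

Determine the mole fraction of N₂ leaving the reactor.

Stoichiometric O₂ = 0.5 × 512 = 256 mol; O₂ fed = 256 × 2.076 = 531.5 mol.
N₂ fed = 531.5 × 79/21 = 1999 mol.
Fuel reacted = 0.998 × 512 → ξ = 511 mol.
Outlet (n = n₀ + ν ξ):
  H₂: 512 − 1(511) = 1.024
  O₂: 531.5 − 0.5(511) = 276
  N₂: 1999 (inert)
  H₂O: 0 + 1(511) = 511
Total out = 2787 mol; y_N₂ = 1999 / 2787 = 0.7173.

0.717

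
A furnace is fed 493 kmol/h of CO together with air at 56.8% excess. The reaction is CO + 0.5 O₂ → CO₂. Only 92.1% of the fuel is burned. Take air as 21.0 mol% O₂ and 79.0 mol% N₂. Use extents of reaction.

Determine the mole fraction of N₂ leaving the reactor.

Stoichiometric O₂ = 0.5 × 493 = 246.5 kmol/h; O₂ fed = 246.5 × 1.568 = 386.5 kmol/h.
N₂ fed = 386.5 × 79/21 = 1454 kmol/h.
Fuel reacted = 0.921 × 493 → ξ = 454.1 kmol/h.
Outlet (n = n₀ + ν ξ):
  CO: 493 − 1(454.1) = 38.95
  O₂: 386.5 − 0.5(454.1) = 159.5
  N₂: 1454 (inert)
  CO₂: 0 + 1(454.1) = 454.1
Total out = 2107 kmol/h; y_N₂ = 1454 / 2107 = 0.6903.

0.69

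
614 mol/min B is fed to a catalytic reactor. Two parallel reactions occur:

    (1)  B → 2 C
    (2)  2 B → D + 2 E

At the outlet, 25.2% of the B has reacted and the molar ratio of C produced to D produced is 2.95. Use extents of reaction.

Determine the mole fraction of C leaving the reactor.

0.181

Conversion of B: B consumed = 0.252 × 614 = 154.7 mol/min = 1ξ₁ + 2ξ₂.
Selectivity: 2ξ₁ / (1ξ₂) = 2.95 → ξ₁ = 1.475 ξ₂.
Substitute: (1·1.475 + 2) ξ₂ = 154.7 → ξ₂ = 44.53 mol/min, ξ₁ = 65.68 mol/min.
Outlet amounts (n = n₀ + Σ ν·ξ):
  B: 614 − 1(65.68) − 2(44.53) = 459.3
  C: 0 + 2(65.68) = 131.4
  D: 0 + 1(44.53) = 44.53
  E: 0 + 2(44.53) = 89.05
Total out = 724.2 mol/min; y_C = 131.4 / 724.2 = 0.1814.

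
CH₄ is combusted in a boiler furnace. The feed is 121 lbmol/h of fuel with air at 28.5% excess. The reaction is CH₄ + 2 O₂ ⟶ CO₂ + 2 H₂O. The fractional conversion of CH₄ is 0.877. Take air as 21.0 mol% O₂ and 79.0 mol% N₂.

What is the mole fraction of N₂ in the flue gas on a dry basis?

0.842

Stoichiometric O₂ = 2 × 121 = 242 lbmol/h; O₂ fed = 242 × 1.285 = 311 lbmol/h.
N₂ fed = 311 × 79/21 = 1170 lbmol/h.
Fuel reacted = 0.877 × 121 → ξ = 106.1 lbmol/h.
Outlet (n = n₀ + ν ξ):
  CH₄: 121 − 1(106.1) = 14.88
  O₂: 311 − 2(106.1) = 98.74
  N₂: 1170 (inert)
  CO₂: 0 + 1(106.1) = 106.1
  H₂O: 0 + 2(106.1) = 212.2
Dry total = 1390 lbmol/h; y_N₂ (dry) = 1170 / 1390 = 0.8419.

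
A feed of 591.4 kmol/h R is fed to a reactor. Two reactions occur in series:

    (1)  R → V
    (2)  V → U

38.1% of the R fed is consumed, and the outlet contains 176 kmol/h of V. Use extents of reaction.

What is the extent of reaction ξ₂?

Conversion of R: R consumed = 1ξ₁ = 0.381 × 591.4 → ξ₁ = 225.3 kmol/h.
V balance: n_V = 0 + 1ξ₁ − 1ξ₂ = 176 → ξ₂ = (1·225.3 − 176)/1 = 49.32 kmol/h.
Outlet amounts (n = n₀ + Σ ν·ξ):
  R: 591.4 − 1(225.3) = 366.1
  V: 0 + 1(225.3) − 1(49.32) = 176
  U: 0 + 1(49.32) = 49.32

ξ₂ = 49.3 kmol/h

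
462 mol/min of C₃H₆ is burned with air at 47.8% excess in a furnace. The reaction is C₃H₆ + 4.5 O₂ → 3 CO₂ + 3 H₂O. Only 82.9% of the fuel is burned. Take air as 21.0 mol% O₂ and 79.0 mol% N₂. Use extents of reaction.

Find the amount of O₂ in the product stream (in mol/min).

Stoichiometric O₂ = 4.5 × 462 = 2079 mol/min; O₂ fed = 2079 × 1.478 = 3073 mol/min.
N₂ fed = 3073 × 79/21 = 11560 mol/min.
Fuel reacted = 0.829 × 462 → ξ = 383 mol/min.
Outlet (n = n₀ + ν ξ):
  C₃H₆: 462 − 1(383) = 79
  O₂: 3073 − 4.5(383) = 1349
  N₂: 11560 (inert)
  CO₂: 0 + 3(383) = 1149
  H₂O: 0 + 3(383) = 1149

1350 mol/min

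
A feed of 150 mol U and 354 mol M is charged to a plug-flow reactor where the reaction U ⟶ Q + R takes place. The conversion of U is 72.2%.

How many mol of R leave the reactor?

108 mol

U reacted = 0.722 × 150 = 108.3 mol; ν_U = −1, so ξ = 108.3/1 = 108.3 mol.
Outlet amounts (n = n₀ + ν ξ):
  U: 150 − 1(108.3) = 41.7
  Q: 0 + 1(108.3) = 108.3
  R: 0 + 1(108.3) = 108.3
  M: 354 (inert)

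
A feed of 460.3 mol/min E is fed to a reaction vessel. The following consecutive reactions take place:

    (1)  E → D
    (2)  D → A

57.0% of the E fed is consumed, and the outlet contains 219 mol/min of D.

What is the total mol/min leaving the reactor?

460 mol/min

Conversion of E: E consumed = 1ξ₁ = 0.57 × 460.3 → ξ₁ = 262.4 mol/min.
D balance: n_D = 0 + 1ξ₁ − 1ξ₂ = 219 → ξ₂ = (1·262.4 − 219)/1 = 43.37 mol/min.
Outlet amounts (n = n₀ + Σ ν·ξ):
  E: 460.3 − 1(262.4) = 197.9
  D: 0 + 1(262.4) − 1(43.37) = 219
  A: 0 + 1(43.37) = 43.37
Total out = 197.9 + 219 + 43.37 = 460.3 mol/min.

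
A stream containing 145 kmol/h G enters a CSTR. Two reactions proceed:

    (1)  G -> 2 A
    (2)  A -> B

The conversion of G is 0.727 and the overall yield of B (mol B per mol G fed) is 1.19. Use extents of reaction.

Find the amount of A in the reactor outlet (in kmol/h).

Conversion of G: G consumed = 1ξ₁ = 0.727 × 145 → ξ₁ = 105.4 kmol/h.
Yield of B: 1ξ₂ / 145 = 1.19 → ξ₂ = 172.5 kmol/h.
Outlet amounts (n = n₀ + Σ ν·ξ):
  G: 145 − 1(105.4) = 39.59
  A: 0 + 2(105.4) − 1(172.5) = 38.28
  B: 0 + 1(172.5) = 172.5

38.3 kmol/h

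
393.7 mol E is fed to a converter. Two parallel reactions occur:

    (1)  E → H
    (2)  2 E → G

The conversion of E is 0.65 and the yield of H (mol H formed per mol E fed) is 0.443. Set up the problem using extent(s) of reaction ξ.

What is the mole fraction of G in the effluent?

Yield of H: 1ξ₁ / 393.7 = 0.443 → ξ₁ = 174.4 mol.
Conversion of E: 1ξ₁ + 2ξ₂ = 0.65 × 393.7 = 255.9 → ξ₂ = 40.75 mol.
Outlet amounts (n = n₀ + Σ ν·ξ):
  E: 393.7 − 1(174.4) − 2(40.75) = 137.8
  H: 0 + 1(174.4) = 174.4
  G: 0 + 1(40.75) = 40.75
Total out = 353 mol; y_G = 40.75 / 353 = 0.1154.

0.115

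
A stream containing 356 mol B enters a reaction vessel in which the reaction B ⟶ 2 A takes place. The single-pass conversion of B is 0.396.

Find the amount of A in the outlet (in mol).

B reacted = 0.396 × 356 = 141 mol; ν_B = −1, so ξ = 141/1 = 141 mol.
Outlet amounts (n = n₀ + ν ξ):
  B: 356 − 1(141) = 215
  A: 0 + 2(141) = 282

282 mol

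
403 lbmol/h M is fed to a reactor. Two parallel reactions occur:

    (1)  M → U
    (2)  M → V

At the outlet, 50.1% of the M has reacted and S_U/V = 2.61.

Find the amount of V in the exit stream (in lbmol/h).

Conversion of M: M consumed = 0.501 × 403 = 201.9 lbmol/h = 1ξ₁ + 1ξ₂.
Selectivity: 1ξ₁ / (1ξ₂) = 2.61 → ξ₁ = 2.61 ξ₂.
Substitute: (1·2.61 + 1) ξ₂ = 201.9 → ξ₂ = 55.93 lbmol/h, ξ₁ = 146 lbmol/h.
Outlet amounts (n = n₀ + Σ ν·ξ):
  M: 403 − 1(146) − 1(55.93) = 201.1
  U: 0 + 1(146) = 146
  V: 0 + 1(55.93) = 55.93

55.9 lbmol/h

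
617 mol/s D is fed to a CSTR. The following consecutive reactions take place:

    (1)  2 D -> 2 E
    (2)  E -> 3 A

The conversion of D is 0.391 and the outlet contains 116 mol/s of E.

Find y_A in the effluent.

Conversion of D: D consumed = 2ξ₁ = 0.391 × 617 → ξ₁ = 120.6 mol/s.
E balance: n_E = 0 + 2ξ₁ − 1ξ₂ = 116 → ξ₂ = (2·120.6 − 116)/1 = 125.2 mol/s.
Outlet amounts (n = n₀ + Σ ν·ξ):
  D: 617 − 2(120.6) = 375.8
  E: 0 + 2(120.6) − 1(125.2) = 116
  A: 0 + 3(125.2) = 375.7
Total out = 867.5 mol/s; y_A = 375.7 / 867.5 = 0.4331.

0.433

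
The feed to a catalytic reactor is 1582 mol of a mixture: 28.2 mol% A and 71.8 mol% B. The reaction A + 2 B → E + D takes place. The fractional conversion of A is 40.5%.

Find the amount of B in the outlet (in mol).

A reacted = 0.405 × 446.1 = 180.7 mol; ν_A = −1, so ξ = 180.7/1 = 180.7 mol.
Outlet amounts (n = n₀ + ν ξ):
  A: 446.1 − 1(180.7) = 265.4
  B: 1136 − 2(180.7) = 774.5
  E: 0 + 1(180.7) = 180.7
  D: 0 + 1(180.7) = 180.7

775 mol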